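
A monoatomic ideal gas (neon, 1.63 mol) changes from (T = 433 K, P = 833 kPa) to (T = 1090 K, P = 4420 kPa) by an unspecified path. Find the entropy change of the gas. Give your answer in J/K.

ΔS = nC_p ln(T₂/T₁) − nR ln(P₂/P₁), with C_p = 5R/2 = 20.79 J mol⁻¹ K⁻¹ for a monoatomic ideal gas.
ΔS = 1.63 × [20.79 × ln(1090/433) − 8.314 × ln(4420/833)] = 8.66 J/K.

ΔS = 8.66 J/K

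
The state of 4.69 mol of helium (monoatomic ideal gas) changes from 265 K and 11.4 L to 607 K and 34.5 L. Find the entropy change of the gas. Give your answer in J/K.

ΔS = 91.7 J/K

Entropy is a state function: ΔS = nC_V ln(T₂/T₁) + nR ln(V₂/V₁), with C_V = 3R/2 = 12.47 J mol⁻¹ K⁻¹ for a monoatomic ideal gas.
ΔS = 4.69 × [12.47 × ln(607/265) + 8.314 × ln(34.5/11.4)] = 91.7 J/K.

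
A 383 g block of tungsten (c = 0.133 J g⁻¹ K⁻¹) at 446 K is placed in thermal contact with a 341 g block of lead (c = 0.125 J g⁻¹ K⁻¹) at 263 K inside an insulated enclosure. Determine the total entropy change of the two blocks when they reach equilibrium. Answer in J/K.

Energy balance: T_f = (m₁c₁T₁ + m₂c₂T₂)/(m₁c₁ + m₂c₂) = 362.63 K.
ΔS₁ = m₁c₁ ln(T_f/T₁) = 50.939 × ln(362.63/446) = -10.54 J/K.
ΔS₂ = m₂c₂ ln(T_f/T₂) = 42.625 × ln(362.63/263) = 13.69 J/K.
ΔS_total = -10.54 + 13.69 = 3.15 J/K.

ΔS_total = 3.15 J/K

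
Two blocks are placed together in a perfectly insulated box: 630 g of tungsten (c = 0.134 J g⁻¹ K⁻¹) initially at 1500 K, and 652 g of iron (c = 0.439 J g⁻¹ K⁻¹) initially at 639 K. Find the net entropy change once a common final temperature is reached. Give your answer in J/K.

ΔS_total = 27.2 J/K

Energy balance: T_f = (m₁c₁T₁ + m₂c₂T₂)/(m₁c₁ + m₂c₂) = 835.1 K.
ΔS₁ = m₁c₁ ln(T_f/T₁) = 84.42 × ln(835.1/1500) = -49.44 J/K.
ΔS₂ = m₂c₂ ln(T_f/T₂) = 286.228 × ln(835.1/639) = 76.61 J/K.
ΔS_total = -49.44 + 76.61 = 27.2 J/K.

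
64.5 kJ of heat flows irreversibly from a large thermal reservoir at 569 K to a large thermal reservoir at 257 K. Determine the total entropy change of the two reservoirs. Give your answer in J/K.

ΔS_hot = −Q/T_H = −64500/569 = -113.4 J/K and ΔS_cold = +Q/T_C = 64500/257 = 251 J/K.
ΔS_total = -113.4 + 251 = 138 J/K, positive as the second law requires.

ΔS_total = 138 J/K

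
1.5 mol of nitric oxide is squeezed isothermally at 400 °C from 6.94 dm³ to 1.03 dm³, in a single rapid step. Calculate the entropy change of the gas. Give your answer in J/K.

ΔS_gas = -23.8 J/K

Entropy is a state function, so ΔS_gas depends only on the end states.
For an isothermal ideal gas ΔS_gas = nR ln(V₂/V₁) = 1.5 × 8.314 × ln(1.03/6.94) = -23.8 J/K.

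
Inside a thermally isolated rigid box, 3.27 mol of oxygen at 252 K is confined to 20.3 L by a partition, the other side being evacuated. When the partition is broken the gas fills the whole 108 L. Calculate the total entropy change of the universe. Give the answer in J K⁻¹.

For an ideal gas in free expansion Q = 0 and W = 0, so T is unchanged.
Entropy is a state function; using a reversible isothermal path, ΔS_gas = nR ln(V₂/V₁) = 3.27 × 8.314 × ln(108/20.3) = 45.4 J/K.
The insulated surroundings exchange no heat, so ΔS_surr = 0 and ΔS_universe = ΔS_gas.

ΔS_universe = 45.4 J/K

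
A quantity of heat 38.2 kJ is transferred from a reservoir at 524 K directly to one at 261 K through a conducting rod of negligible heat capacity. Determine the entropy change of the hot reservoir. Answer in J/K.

ΔS_hot = -72.9 J/K

The hot reservoir loses heat Q, so ΔS_hot = −Q/T_H = −38200/524 = -72.9 J/K.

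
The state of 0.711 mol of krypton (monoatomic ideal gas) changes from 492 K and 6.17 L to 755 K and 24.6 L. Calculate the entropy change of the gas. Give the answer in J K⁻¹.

Entropy is a state function: ΔS = nC_V ln(T₂/T₁) + nR ln(V₂/V₁), with C_V = 3R/2 = 12.47 J mol⁻¹ K⁻¹ for a monoatomic ideal gas.
ΔS = 0.711 × [12.47 × ln(755/492) + 8.314 × ln(24.6/6.17)] = 12 J/K.

ΔS = 12 J/K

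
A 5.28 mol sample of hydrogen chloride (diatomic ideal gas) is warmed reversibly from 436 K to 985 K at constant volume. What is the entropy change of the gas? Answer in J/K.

ΔS = 89.4 J/K

At constant volume, ΔS = nC_V ln(T₂/T₁) with C_V = 5R/2 = 20.79 J mol⁻¹ K⁻¹.
ΔS = 5.28 × 20.79 × ln(985/436) = 89.4 J/K.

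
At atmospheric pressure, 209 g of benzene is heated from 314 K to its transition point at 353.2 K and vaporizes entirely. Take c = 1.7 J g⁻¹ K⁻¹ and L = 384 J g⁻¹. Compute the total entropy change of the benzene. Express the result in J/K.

Warming step: ΔS₁ = m c ln(T_tr/T_i) = 209 × 1.7 × ln(353.2/314) = 41.8 J/K.
Phase change: ΔS₂ = +mL/T_tr = 209 × 384 / 353.2 = 227.2 J/K.
ΔS_total = (41.8) + (227.2) = 269 J/K.

ΔS = 269 J/K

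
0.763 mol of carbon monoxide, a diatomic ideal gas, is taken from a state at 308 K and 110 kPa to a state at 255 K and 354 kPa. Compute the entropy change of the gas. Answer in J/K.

ΔS = nC_p ln(T₂/T₁) − nR ln(P₂/P₁), with C_p = 7R/2 = 29.1 J mol⁻¹ K⁻¹ for a diatomic ideal gas.
ΔS = 0.763 × [29.1 × ln(255/308) − 8.314 × ln(354/110)] = -11.6 J/K.

ΔS = -11.6 J/K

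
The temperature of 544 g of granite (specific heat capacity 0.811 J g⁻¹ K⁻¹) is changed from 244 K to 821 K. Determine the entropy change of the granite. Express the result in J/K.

ΔS = ∫dQ_rev/T = m c ln(T₂/T₁) = 544 × 0.811 × ln(821/244) = 535 J/K.

ΔS = 535 J/K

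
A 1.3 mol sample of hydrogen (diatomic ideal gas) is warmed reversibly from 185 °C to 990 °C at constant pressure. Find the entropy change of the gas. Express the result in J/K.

ΔS = 38.4 J/K

In kelvin: T₁ = 458.15 K, T₂ = 1263.15 K. At constant pressure, ΔS = nC_p ln(T₂/T₁) with C_p = 7R/2 = 29.1 J mol⁻¹ K⁻¹.
ΔS = 1.3 × 29.1 × ln(1263.15/458.15) = 38.4 J/K.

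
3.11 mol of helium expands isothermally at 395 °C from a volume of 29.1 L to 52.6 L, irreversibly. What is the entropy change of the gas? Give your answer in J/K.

Entropy is a state function, so ΔS_gas depends only on the end states.
For an isothermal ideal gas ΔS_gas = nR ln(V₂/V₁) = 3.11 × 8.314 × ln(52.6/29.1) = 15.3 J/K.

ΔS_gas = 15.3 J/K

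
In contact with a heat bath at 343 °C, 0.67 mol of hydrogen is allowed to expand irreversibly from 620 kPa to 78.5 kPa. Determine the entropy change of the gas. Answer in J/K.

ΔS_gas = 11.5 J/K

Entropy is a state function, so ΔS_gas depends only on the end states.
For an isothermal ideal gas ΔS_gas = nR ln(P₁/P₂) = 0.67 × 8.314 × ln(620/78.5) = 11.5 J/K.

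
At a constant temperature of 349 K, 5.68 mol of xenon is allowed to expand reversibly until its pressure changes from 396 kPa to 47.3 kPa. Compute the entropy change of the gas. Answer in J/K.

For an isothermal ideal gas ΔS_gas = nR ln(P₁/P₂) = 5.68 × 8.314 × ln(396/47.3) = 100 J/K.

ΔS_gas = 100 J/K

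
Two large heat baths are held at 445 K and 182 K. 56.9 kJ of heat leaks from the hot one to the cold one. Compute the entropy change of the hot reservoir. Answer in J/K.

ΔS_hot = -128 J/K

The hot reservoir loses heat Q, so ΔS_hot = −Q/T_H = −56900/445 = -128 J/K.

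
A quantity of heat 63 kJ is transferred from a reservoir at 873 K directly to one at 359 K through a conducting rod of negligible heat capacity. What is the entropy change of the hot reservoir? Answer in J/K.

The hot reservoir loses heat Q, so ΔS_hot = −Q/T_H = −63000/873 = -72.2 J/K.

ΔS_hot = -72.2 J/K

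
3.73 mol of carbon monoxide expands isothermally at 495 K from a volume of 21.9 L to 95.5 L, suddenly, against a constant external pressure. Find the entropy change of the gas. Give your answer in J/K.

ΔS_gas = 45.7 J/K

Entropy is a state function, so ΔS_gas depends only on the end states.
For an isothermal ideal gas ΔS_gas = nR ln(V₂/V₁) = 3.73 × 8.314 × ln(95.5/21.9) = 45.7 J/K.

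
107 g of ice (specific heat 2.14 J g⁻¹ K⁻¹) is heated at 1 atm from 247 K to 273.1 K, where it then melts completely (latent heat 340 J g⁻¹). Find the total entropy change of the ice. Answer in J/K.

Warming step: ΔS₁ = m c ln(T_tr/T_i) = 107 × 2.14 × ln(273.1/247) = 23 J/K.
Phase change: ΔS₂ = +mL/T_tr = 107 × 340 / 273.1 = 133.2 J/K.
ΔS_total = (23) + (133.2) = 156 J/K.

ΔS = 156 J/K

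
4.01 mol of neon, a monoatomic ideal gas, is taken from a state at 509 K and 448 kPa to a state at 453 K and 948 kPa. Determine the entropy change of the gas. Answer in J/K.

ΔS = -34.7 J/K

ΔS = nC_p ln(T₂/T₁) − nR ln(P₂/P₁), with C_p = 5R/2 = 20.79 J mol⁻¹ K⁻¹ for a monoatomic ideal gas.
ΔS = 4.01 × [20.79 × ln(453/509) − 8.314 × ln(948/448)] = -34.7 J/K.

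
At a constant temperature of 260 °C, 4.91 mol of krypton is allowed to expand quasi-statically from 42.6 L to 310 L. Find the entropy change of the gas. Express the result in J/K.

For an isothermal ideal gas ΔS_gas = nR ln(V₂/V₁) = 4.91 × 8.314 × ln(310/42.6) = 81 J/K.

ΔS_gas = 81 J/K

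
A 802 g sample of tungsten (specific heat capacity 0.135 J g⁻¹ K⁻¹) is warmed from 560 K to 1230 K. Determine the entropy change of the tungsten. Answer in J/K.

ΔS = ∫dQ_rev/T = m c ln(T₂/T₁) = 802 × 0.135 × ln(1230/560) = 85.2 J/K.

ΔS = 85.2 J/K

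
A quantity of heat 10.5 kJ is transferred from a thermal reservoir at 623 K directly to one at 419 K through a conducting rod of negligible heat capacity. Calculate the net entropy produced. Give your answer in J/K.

ΔS_total = 8.21 J/K

ΔS_hot = −Q/T_H = −10500/623 = -16.85 J/K and ΔS_cold = +Q/T_C = 10500/419 = 25.06 J/K.
ΔS_total = -16.85 + 25.06 = 8.21 J/K, positive as the second law requires.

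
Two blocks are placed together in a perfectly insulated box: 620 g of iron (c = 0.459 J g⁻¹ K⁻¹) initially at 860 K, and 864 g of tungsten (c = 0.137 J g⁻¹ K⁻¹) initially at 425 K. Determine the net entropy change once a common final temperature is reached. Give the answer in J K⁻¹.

ΔS_total = 18.6 J/K

Energy balance: T_f = (m₁c₁T₁ + m₂c₂T₂)/(m₁c₁ + m₂c₂) = 732.22 K.
ΔS₁ = m₁c₁ ln(T_f/T₁) = 284.58 × ln(732.22/860) = -45.78 J/K.
ΔS₂ = m₂c₂ ln(T_f/T₂) = 118.368 × ln(732.22/425) = 64.39 J/K.
ΔS_total = -45.78 + 64.39 = 18.6 J/K.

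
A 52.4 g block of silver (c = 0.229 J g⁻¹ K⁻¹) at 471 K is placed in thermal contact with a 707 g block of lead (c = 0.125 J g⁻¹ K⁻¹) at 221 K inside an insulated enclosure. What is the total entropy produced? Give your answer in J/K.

ΔS_total = 3.65 J/K

Energy balance: T_f = (m₁c₁T₁ + m₂c₂T₂)/(m₁c₁ + m₂c₂) = 250.89 K.
ΔS₁ = m₁c₁ ln(T_f/T₁) = 11.9996 × ln(250.89/471) = -7.558 J/K.
ΔS₂ = m₂c₂ ln(T_f/T₂) = 88.375 × ln(250.89/221) = 11.21 J/K.
ΔS_total = -7.558 + 11.21 = 3.65 J/K.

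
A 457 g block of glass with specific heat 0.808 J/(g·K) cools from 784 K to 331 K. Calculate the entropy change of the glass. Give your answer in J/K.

ΔS = -318 J/K

ΔS = ∫dQ_rev/T = m c ln(T₂/T₁) = 457 × 0.808 × ln(331/784) = -318 J/K.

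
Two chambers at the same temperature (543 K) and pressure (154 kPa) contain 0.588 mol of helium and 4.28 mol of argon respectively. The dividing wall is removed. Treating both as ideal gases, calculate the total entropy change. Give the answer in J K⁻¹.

ΔS_mix = 14.9 J/K

Mole fractions: x_A = 0.588/4.87 = 0.121, x_B = 0.879.
ΔS_mix = −R(n_A ln x_A + n_B ln x_B) = −8.314 × (0.588 ln 0.121 + 4.28 ln 0.879) = 14.9 J/K.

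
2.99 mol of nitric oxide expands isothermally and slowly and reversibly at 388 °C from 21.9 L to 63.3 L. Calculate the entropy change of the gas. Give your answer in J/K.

ΔS_gas = 26.4 J/K

For an isothermal ideal gas ΔS_gas = nR ln(V₂/V₁) = 2.99 × 8.314 × ln(63.3/21.9) = 26.4 J/K.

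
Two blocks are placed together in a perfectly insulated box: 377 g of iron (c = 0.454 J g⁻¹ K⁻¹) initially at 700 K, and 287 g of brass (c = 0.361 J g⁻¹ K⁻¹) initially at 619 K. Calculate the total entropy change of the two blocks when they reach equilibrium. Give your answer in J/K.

ΔS_total = 0.483 J/K

Energy balance: T_f = (m₁c₁T₁ + m₂c₂T₂)/(m₁c₁ + m₂c₂) = 669.46 K.
ΔS₁ = m₁c₁ ln(T_f/T₁) = 171.158 × ln(669.46/700) = -7.636 J/K.
ΔS₂ = m₂c₂ ln(T_f/T₂) = 103.607 × ln(669.46/619) = 8.119 J/K.
ΔS_total = -7.636 + 8.119 = 0.483 J/K.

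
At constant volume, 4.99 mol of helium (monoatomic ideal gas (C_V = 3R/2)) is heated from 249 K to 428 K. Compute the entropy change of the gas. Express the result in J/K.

ΔS = 33.7 J/K

At constant volume, ΔS = nC_V ln(T₂/T₁) with C_V = 3R/2 = 12.47 J mol⁻¹ K⁻¹.
ΔS = 4.99 × 12.47 × ln(428/249) = 33.7 J/K.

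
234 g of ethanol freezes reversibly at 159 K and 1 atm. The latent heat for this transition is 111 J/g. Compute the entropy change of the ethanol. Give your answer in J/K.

ΔS = -163 J/K

Heat released by the substance: Q = −mL = −234 × 111 = −25974 J.
At constant T, ΔS = Q_rev/T = −25974 / 159 = -163 J/K.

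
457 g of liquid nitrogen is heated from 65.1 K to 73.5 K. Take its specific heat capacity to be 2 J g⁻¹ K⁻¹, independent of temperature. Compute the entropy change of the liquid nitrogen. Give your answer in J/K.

ΔS = ∫dQ_rev/T = m c ln(T₂/T₁) = 457 × 2 × ln(73.5/65.1) = 111 J/K.

ΔS = 111 J/K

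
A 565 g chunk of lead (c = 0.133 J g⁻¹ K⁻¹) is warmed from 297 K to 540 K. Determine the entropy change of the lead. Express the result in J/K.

ΔS = ∫dQ_rev/T = m c ln(T₂/T₁) = 565 × 0.133 × ln(540/297) = 44.9 J/K.

ΔS = 44.9 J/K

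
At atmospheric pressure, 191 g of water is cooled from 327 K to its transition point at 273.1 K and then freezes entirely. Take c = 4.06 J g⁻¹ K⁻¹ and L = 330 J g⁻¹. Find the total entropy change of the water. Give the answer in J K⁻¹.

Cooling step: ΔS₁ = m c ln(T_tr/T_i) = 191 × 4.06 × ln(273.1/327) = -139.7 J/K.
Phase change: ΔS₂ = −mL/T_tr = −191 × 330 / 273.1 = -230.8 J/K.
ΔS_total = (-139.7) + (-230.8) = -370 J/K.

ΔS = -370 J/K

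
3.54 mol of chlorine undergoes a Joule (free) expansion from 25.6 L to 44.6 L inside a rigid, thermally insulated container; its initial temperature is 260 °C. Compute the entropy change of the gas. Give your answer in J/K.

ΔS_gas = 16.3 J/K

For an ideal gas in free expansion Q = 0 and W = 0, so T is unchanged.
Entropy is a state function; using a reversible isothermal path, ΔS_gas = nR ln(V₂/V₁) = 3.54 × 8.314 × ln(44.6/25.6) = 16.3 J/K.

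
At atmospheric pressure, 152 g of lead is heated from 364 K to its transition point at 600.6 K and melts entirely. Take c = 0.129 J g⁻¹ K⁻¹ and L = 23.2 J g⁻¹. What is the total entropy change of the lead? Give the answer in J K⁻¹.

ΔS = 15.7 J/K

Warming step: ΔS₁ = m c ln(T_tr/T_i) = 152 × 0.129 × ln(600.6/364) = 9.819 J/K.
Phase change: ΔS₂ = +mL/T_tr = 152 × 23.2 / 600.6 = 5.871 J/K.
ΔS_total = (9.819) + (5.871) = 15.7 J/K.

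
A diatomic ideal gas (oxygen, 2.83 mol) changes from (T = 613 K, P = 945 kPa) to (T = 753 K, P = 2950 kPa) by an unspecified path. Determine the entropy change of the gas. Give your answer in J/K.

ΔS = nC_p ln(T₂/T₁) − nR ln(P₂/P₁), with C_p = 7R/2 = 29.1 J mol⁻¹ K⁻¹ for a diatomic ideal gas.
ΔS = 2.83 × [29.1 × ln(753/613) − 8.314 × ln(2950/945)] = -9.84 J/K.

ΔS = -9.84 J/K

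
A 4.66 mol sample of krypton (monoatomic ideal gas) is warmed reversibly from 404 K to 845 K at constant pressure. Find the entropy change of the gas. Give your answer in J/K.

At constant pressure, ΔS = nC_p ln(T₂/T₁) with C_p = 5R/2 = 20.79 J mol⁻¹ K⁻¹.
ΔS = 4.66 × 20.79 × ln(845/404) = 71.5 J/K.

ΔS = 71.5 J/K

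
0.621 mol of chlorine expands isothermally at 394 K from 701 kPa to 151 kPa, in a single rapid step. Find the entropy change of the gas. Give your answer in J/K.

ΔS_gas = 7.93 J/K

Entropy is a state function, so ΔS_gas depends only on the end states.
For an isothermal ideal gas ΔS_gas = nR ln(P₁/P₂) = 0.621 × 8.314 × ln(701/151) = 7.93 J/K.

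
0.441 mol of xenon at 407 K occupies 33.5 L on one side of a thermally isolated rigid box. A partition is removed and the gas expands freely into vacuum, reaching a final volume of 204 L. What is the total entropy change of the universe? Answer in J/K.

ΔS_universe = 6.62 J/K

No heat is exchanged and no work is done, so the ideal-gas temperature stays constant.
Entropy is a state function; using a reversible isothermal path, ΔS_gas = nR ln(V₂/V₁) = 0.441 × 8.314 × ln(204/33.5) = 6.62 J/K.
The insulated surroundings exchange no heat, so ΔS_surr = 0 and ΔS_universe = ΔS_gas.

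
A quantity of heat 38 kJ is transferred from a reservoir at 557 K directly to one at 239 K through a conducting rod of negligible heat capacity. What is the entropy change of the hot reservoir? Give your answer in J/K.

ΔS_hot = -68.2 J/K

The hot reservoir loses heat Q, so ΔS_hot = −Q/T_H = −38000/557 = -68.2 J/K.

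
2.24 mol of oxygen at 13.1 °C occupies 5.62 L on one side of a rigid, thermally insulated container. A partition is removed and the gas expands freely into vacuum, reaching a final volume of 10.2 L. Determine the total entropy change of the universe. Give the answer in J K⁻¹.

No heat is exchanged and no work is done, so the ideal-gas temperature stays constant.
Entropy is a state function; using a reversible isothermal path, ΔS_gas = nR ln(V₂/V₁) = 2.24 × 8.314 × ln(10.2/5.62) = 11.1 J/K.
The insulated surroundings exchange no heat, so ΔS_surr = 0 and ΔS_universe = ΔS_gas.

ΔS_universe = 11.1 J/K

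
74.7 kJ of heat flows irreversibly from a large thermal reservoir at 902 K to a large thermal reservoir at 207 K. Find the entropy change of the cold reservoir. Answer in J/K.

ΔS_cold = 361 J/K

The cold reservoir gains heat Q, so ΔS_cold = +Q/T_C = 74700/207 = 361 J/K.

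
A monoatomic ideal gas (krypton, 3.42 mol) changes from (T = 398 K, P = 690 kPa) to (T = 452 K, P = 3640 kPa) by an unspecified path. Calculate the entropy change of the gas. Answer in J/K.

ΔS = -38.2 J/K

ΔS = nC_p ln(T₂/T₁) − nR ln(P₂/P₁), with C_p = 5R/2 = 20.79 J mol⁻¹ K⁻¹ for a monoatomic ideal gas.
ΔS = 3.42 × [20.79 × ln(452/398) − 8.314 × ln(3640/690)] = -38.2 J/K.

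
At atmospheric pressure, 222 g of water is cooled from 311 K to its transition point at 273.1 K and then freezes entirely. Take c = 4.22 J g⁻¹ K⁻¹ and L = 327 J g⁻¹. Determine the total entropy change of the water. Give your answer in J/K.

Cooling step: ΔS₁ = m c ln(T_tr/T_i) = 222 × 4.22 × ln(273.1/311) = -121.7 J/K.
Phase change: ΔS₂ = −mL/T_tr = −222 × 327 / 273.1 = -265.8 J/K.
ΔS_total = (-121.7) + (-265.8) = -388 J/K.

ΔS = -388 J/K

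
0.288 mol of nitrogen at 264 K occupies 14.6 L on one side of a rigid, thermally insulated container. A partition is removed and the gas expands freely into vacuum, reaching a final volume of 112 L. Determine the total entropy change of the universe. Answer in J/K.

For an ideal gas in free expansion Q = 0 and W = 0, so T is unchanged.
Entropy is a state function; using a reversible isothermal path, ΔS_gas = nR ln(V₂/V₁) = 0.288 × 8.314 × ln(112/14.6) = 4.88 J/K.
The insulated surroundings exchange no heat, so ΔS_surr = 0 and ΔS_universe = ΔS_gas.

ΔS_universe = 4.88 J/K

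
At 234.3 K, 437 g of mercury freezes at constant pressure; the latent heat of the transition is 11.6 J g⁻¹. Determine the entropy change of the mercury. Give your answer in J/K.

Heat released by the substance: Q = −mL = −437 × 11.6 = −5069.2 J.
At constant T, ΔS = Q_rev/T = −5069.2 / 234.3 = -21.6 J/K.

ΔS = -21.6 J/K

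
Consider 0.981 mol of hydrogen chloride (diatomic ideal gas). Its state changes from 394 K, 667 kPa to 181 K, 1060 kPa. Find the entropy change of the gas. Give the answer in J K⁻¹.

ΔS = -26 J/K

ΔS = nC_p ln(T₂/T₁) − nR ln(P₂/P₁), with C_p = 7R/2 = 29.1 J mol⁻¹ K⁻¹ for a diatomic ideal gas.
ΔS = 0.981 × [29.1 × ln(181/394) − 8.314 × ln(1060/667)] = -26 J/K.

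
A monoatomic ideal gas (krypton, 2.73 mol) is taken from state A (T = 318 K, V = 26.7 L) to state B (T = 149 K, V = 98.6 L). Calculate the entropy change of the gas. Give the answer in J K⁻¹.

Entropy is a state function: ΔS = nC_V ln(T₂/T₁) + nR ln(V₂/V₁), with C_V = 3R/2 = 12.47 J mol⁻¹ K⁻¹ for a monoatomic ideal gas.
ΔS = 2.73 × [12.47 × ln(149/318) + 8.314 × ln(98.6/26.7)] = 3.84 J/K.

ΔS = 3.84 J/K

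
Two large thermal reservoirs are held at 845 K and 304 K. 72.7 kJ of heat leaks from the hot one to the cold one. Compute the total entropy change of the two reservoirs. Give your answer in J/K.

ΔS_total = 153 J/K

ΔS_hot = −Q/T_H = −72700/845 = -86.04 J/K and ΔS_cold = +Q/T_C = 72700/304 = 239.1 J/K.
ΔS_total = -86.04 + 239.1 = 153 J/K, positive as the second law requires.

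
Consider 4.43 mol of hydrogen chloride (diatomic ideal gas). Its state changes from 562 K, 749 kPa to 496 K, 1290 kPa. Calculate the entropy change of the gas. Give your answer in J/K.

ΔS = -36.1 J/K

ΔS = nC_p ln(T₂/T₁) − nR ln(P₂/P₁), with C_p = 7R/2 = 29.1 J mol⁻¹ K⁻¹ for a diatomic ideal gas.
ΔS = 4.43 × [29.1 × ln(496/562) − 8.314 × ln(1290/749)] = -36.1 J/K.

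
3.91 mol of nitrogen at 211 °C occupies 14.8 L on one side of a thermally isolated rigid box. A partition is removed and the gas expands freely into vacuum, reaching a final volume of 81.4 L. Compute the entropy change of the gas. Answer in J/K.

ΔS_gas = 55.4 J/K

For an ideal gas in free expansion Q = 0 and W = 0, so T is unchanged.
Entropy is a state function; using a reversible isothermal path, ΔS_gas = nR ln(V₂/V₁) = 3.91 × 8.314 × ln(81.4/14.8) = 55.4 J/K.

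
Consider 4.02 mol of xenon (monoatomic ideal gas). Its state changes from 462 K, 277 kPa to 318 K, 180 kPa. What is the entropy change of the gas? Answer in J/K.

ΔS = nC_p ln(T₂/T₁) − nR ln(P₂/P₁), with C_p = 5R/2 = 20.79 J mol⁻¹ K⁻¹ for a monoatomic ideal gas.
ΔS = 4.02 × [20.79 × ln(318/462) − 8.314 × ln(180/277)] = -16.8 J/K.

ΔS = -16.8 J/K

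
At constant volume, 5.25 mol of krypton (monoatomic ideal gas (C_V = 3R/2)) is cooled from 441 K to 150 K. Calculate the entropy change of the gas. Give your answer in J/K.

At constant volume, ΔS = nC_V ln(T₂/T₁) with C_V = 3R/2 = 12.47 J mol⁻¹ K⁻¹.
ΔS = 5.25 × 12.47 × ln(150/441) = -70.6 J/K.

ΔS = -70.6 J/K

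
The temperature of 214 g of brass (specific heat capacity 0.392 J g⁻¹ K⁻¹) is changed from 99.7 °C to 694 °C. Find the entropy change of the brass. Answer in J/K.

ΔS = 80 J/K

In kelvin: T₁ = 372.85 K, T₂ = 967.15 K. ΔS = ∫dQ_rev/T = m c ln(T₂/T₁) = 214 × 0.392 × ln(967.15/372.85) = 80 J/K.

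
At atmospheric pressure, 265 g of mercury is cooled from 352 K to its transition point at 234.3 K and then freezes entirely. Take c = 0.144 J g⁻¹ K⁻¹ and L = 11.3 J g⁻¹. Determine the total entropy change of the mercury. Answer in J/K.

Cooling step: ΔS₁ = m c ln(T_tr/T_i) = 265 × 0.144 × ln(234.3/352) = -15.53 J/K.
Phase change: ΔS₂ = −mL/T_tr = −265 × 11.3 / 234.3 = -12.78 J/K.
ΔS_total = (-15.53) + (-12.78) = -28.3 J/K.

ΔS = -28.3 J/K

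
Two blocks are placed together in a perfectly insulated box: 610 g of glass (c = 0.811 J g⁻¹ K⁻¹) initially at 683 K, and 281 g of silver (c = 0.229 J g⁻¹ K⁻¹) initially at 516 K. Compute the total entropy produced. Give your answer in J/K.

ΔS_total = 2.08 J/K

Energy balance: T_f = (m₁c₁T₁ + m₂c₂T₂)/(m₁c₁ + m₂c₂) = 663.78 K.
ΔS₁ = m₁c₁ ln(T_f/T₁) = 494.71 × ln(663.78/683) = -14.123 J/K.
ΔS₂ = m₂c₂ ln(T_f/T₂) = 64.349 × ln(663.78/516) = 16.206 J/K.
ΔS_total = -14.123 + 16.206 = 2.08 J/K.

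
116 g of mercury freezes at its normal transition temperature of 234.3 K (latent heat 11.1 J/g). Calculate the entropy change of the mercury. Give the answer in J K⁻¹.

ΔS = -5.5 J/K

Heat released by the substance: Q = −mL = −116 × 11.1 = −1287.6 J.
At constant T, ΔS = Q_rev/T = −1287.6 / 234.3 = -5.5 J/K.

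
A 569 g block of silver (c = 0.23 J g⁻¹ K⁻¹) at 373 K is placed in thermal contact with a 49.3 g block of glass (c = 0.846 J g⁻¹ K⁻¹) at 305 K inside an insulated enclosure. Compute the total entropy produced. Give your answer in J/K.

ΔS_total = 0.618 J/K

Energy balance: T_f = (m₁c₁T₁ + m₂c₂T₂)/(m₁c₁ + m₂c₂) = 356.57 K.
ΔS₁ = m₁c₁ ln(T_f/T₁) = 130.87 × ln(356.57/373) = -5.897 J/K.
ΔS₂ = m₂c₂ ln(T_f/T₂) = 41.7078 × ln(356.57/305) = 6.515 J/K.
ΔS_total = -5.897 + 6.515 = 0.618 J/K.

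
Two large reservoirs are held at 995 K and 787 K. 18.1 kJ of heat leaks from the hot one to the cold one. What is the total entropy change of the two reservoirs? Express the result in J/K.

ΔS_hot = −Q/T_H = −18100/995 = -18.19 J/K and ΔS_cold = +Q/T_C = 18100/787 = 23 J/K.
ΔS_total = -18.19 + 23 = 4.81 J/K, positive as the second law requires.

ΔS_total = 4.81 J/K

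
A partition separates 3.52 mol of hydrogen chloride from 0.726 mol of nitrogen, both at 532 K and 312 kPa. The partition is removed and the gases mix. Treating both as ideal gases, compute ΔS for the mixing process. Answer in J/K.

Mole fractions: x_A = 3.52/4.25 = 0.829, x_B = 0.171.
ΔS_mix = −R(n_A ln x_A + n_B ln x_B) = −8.314 × (3.52 ln 0.829 + 0.726 ln 0.171) = 16.1 J/K.

ΔS_mix = 16.1 J/K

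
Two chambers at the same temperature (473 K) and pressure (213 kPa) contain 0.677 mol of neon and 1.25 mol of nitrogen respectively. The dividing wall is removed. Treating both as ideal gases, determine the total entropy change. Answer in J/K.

ΔS_mix = 10.4 J/K

Mole fractions: x_A = 0.677/1.93 = 0.351, x_B = 0.649.
ΔS_mix = −R(n_A ln x_A + n_B ln x_B) = −8.314 × (0.677 ln 0.351 + 1.25 ln 0.649) = 10.4 J/K.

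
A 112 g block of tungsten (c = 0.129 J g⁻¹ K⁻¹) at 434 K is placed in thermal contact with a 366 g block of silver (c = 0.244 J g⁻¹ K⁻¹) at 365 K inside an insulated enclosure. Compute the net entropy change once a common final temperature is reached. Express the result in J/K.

ΔS_total = 0.194 J/K

Energy balance: T_f = (m₁c₁T₁ + m₂c₂T₂)/(m₁c₁ + m₂c₂) = 374.61 K.
ΔS₁ = m₁c₁ ln(T_f/T₁) = 14.448 × ln(374.61/434) = -2.1262 J/K.
ΔS₂ = m₂c₂ ln(T_f/T₂) = 89.304 × ln(374.61/365) = 2.3205 J/K.
ΔS_total = -2.1262 + 2.3205 = 0.194 J/K.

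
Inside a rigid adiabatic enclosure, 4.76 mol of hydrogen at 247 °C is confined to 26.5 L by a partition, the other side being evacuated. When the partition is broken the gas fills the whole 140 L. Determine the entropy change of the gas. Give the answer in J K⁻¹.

No heat is exchanged and no work is done, so the ideal-gas temperature stays constant.
Entropy is a state function; using a reversible isothermal path, ΔS_gas = nR ln(V₂/V₁) = 4.76 × 8.314 × ln(140/26.5) = 65.9 J/K.

ΔS_gas = 65.9 J/K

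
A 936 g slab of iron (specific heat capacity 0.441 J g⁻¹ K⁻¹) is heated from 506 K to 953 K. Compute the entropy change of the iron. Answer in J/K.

ΔS = ∫dQ_rev/T = m c ln(T₂/T₁) = 936 × 0.441 × ln(953/506) = 261 J/K.

ΔS = 261 J/K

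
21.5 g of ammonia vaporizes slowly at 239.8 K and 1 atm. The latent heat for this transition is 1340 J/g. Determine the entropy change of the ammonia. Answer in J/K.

ΔS = 120 J/K

Heat absorbed by the substance: Q = mL = 21.5 × 1340 = 28810 J.
At constant T, ΔS = Q_rev/T = 28810 / 239.8 = 120 J/K.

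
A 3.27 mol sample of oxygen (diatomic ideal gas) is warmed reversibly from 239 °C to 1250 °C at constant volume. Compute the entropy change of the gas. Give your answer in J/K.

In kelvin: T₁ = 512.15 K, T₂ = 1523.15 K. At constant volume, ΔS = nC_V ln(T₂/T₁) with C_V = 5R/2 = 20.79 J mol⁻¹ K⁻¹.
ΔS = 3.27 × 20.79 × ln(1523.15/512.15) = 74.1 J/K.

ΔS = 74.1 J/K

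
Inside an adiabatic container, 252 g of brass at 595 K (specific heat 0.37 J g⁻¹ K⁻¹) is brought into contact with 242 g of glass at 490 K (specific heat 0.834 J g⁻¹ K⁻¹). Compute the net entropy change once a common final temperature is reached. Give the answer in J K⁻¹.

Energy balance: T_f = (m₁c₁T₁ + m₂c₂T₂)/(m₁c₁ + m₂c₂) = 523.18 K.
ΔS₁ = m₁c₁ ln(T_f/T₁) = 93.24 × ln(523.18/595) = -11.99 J/K.
ΔS₂ = m₂c₂ ln(T_f/T₂) = 201.828 × ln(523.18/490) = 13.22 J/K.
ΔS_total = -11.99 + 13.22 = 1.23 J/K.

ΔS_total = 1.23 J/K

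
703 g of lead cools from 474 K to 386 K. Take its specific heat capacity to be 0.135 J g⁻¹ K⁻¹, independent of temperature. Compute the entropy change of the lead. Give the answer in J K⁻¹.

ΔS = ∫dQ_rev/T = m c ln(T₂/T₁) = 703 × 0.135 × ln(386/474) = -19.5 J/K.

ΔS = -19.5 J/K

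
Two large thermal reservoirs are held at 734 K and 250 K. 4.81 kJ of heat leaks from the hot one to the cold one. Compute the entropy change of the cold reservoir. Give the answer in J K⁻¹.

ΔS_cold = 19.2 J/K

The cold reservoir gains heat Q, so ΔS_cold = +Q/T_C = 4810/250 = 19.2 J/K.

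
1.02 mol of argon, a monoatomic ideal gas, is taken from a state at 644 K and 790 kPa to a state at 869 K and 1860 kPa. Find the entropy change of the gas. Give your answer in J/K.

ΔS = nC_p ln(T₂/T₁) − nR ln(P₂/P₁), with C_p = 5R/2 = 20.79 J mol⁻¹ K⁻¹ for a monoatomic ideal gas.
ΔS = 1.02 × [20.79 × ln(869/644) − 8.314 × ln(1860/790)] = -0.909 J/K.

ΔS = -0.909 J/K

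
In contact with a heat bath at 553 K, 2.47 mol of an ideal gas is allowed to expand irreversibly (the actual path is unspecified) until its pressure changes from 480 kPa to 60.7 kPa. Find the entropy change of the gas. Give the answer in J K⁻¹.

ΔS_gas = 42.5 J/K

Entropy is a state function, so ΔS_gas depends only on the end states.
For an isothermal ideal gas ΔS_gas = nR ln(P₁/P₂) = 2.47 × 8.314 × ln(480/60.7) = 42.5 J/K.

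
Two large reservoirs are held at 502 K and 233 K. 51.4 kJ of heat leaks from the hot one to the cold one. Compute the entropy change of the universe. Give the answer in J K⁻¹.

ΔS_hot = −Q/T_H = −51400/502 = -102.4 J/K and ΔS_cold = +Q/T_C = 51400/233 = 220.6 J/K.
ΔS_total = -102.4 + 220.6 = 118 J/K, positive as the second law requires.

ΔS_total = 118 J/K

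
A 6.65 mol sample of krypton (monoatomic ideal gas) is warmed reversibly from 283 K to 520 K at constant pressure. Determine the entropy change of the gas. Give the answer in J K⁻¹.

ΔS = 84.1 J/K

At constant pressure, ΔS = nC_p ln(T₂/T₁) with C_p = 5R/2 = 20.79 J mol⁻¹ K⁻¹.
ΔS = 6.65 × 20.79 × ln(520/283) = 84.1 J/K.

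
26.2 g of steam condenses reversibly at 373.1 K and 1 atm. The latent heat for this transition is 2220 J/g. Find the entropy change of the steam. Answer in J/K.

ΔS = -156 J/K

Heat released by the substance: Q = −mL = −26.2 × 2220 = −58164 J.
At constant T, ΔS = Q_rev/T = −58164 / 373.1 = -156 J/K.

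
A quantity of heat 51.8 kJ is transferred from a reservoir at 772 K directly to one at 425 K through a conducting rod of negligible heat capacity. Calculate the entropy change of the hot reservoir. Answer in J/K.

ΔS_hot = -67.1 J/K

The hot reservoir loses heat Q, so ΔS_hot = −Q/T_H = −51800/772 = -67.1 J/K.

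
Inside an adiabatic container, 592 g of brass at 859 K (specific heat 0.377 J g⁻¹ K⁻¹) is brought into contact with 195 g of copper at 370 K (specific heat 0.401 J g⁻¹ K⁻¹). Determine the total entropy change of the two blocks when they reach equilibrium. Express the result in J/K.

ΔS_total = 17.7 J/K

Energy balance: T_f = (m₁c₁T₁ + m₂c₂T₂)/(m₁c₁ + m₂c₂) = 732.13 K.
ΔS₁ = m₁c₁ ln(T_f/T₁) = 223.184 × ln(732.13/859) = -35.67 J/K.
ΔS₂ = m₂c₂ ln(T_f/T₂) = 78.195 × ln(732.13/370) = 53.36 J/K.
ΔS_total = -35.67 + 53.36 = 17.7 J/K.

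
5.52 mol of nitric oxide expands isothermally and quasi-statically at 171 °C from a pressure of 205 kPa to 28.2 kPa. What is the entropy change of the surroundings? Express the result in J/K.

For an isothermal ideal gas ΔS_gas = nR ln(P₁/P₂) = 5.52 × 8.314 × ln(205/28.2) = 91 J/K.
The process is reversible, so ΔS_surr = −ΔS_gas = -91 J/K and ΔS_universe = 0.

ΔS_surr = -91 J/K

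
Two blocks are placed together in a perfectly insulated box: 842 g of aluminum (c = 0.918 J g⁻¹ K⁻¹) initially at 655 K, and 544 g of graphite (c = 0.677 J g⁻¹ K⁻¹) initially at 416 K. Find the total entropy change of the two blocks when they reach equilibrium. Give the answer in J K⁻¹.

Energy balance: T_f = (m₁c₁T₁ + m₂c₂T₂)/(m₁c₁ + m₂c₂) = 577.87 K.
ΔS₁ = m₁c₁ ln(T_f/T₁) = 772.956 × ln(577.87/655) = -96.84 J/K.
ΔS₂ = m₂c₂ ln(T_f/T₂) = 368.288 × ln(577.87/416) = 121 J/K.
ΔS_total = -96.84 + 121 = 24.2 J/K.

ΔS_total = 24.2 J/K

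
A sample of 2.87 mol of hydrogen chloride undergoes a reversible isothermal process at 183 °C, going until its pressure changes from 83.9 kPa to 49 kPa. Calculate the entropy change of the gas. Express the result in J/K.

ΔS_gas = 12.8 J/K

For an isothermal ideal gas ΔS_gas = nR ln(P₁/P₂) = 2.87 × 8.314 × ln(83.9/49) = 12.8 J/K.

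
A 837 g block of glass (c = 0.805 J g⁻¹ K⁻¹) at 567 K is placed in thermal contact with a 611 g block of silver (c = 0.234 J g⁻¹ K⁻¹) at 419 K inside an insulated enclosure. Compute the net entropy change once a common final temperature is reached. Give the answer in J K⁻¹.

ΔS_total = 5.05 J/K

Energy balance: T_f = (m₁c₁T₁ + m₂c₂T₂)/(m₁c₁ + m₂c₂) = 541.09 K.
ΔS₁ = m₁c₁ ln(T_f/T₁) = 673.785 × ln(541.09/567) = -31.51 J/K.
ΔS₂ = m₂c₂ ln(T_f/T₂) = 142.974 × ln(541.09/419) = 36.56 J/K.
ΔS_total = -31.51 + 36.56 = 5.05 J/K.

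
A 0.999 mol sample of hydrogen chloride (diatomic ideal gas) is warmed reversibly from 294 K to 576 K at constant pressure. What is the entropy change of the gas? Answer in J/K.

At constant pressure, ΔS = nC_p ln(T₂/T₁) with C_p = 7R/2 = 29.1 J mol⁻¹ K⁻¹.
ΔS = 0.999 × 29.1 × ln(576/294) = 19.6 J/K.

ΔS = 19.6 J/K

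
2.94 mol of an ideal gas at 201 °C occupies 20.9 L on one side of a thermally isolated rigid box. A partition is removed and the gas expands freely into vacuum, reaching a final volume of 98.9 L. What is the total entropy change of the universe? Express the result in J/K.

ΔS_universe = 38 J/K

No heat is exchanged and no work is done, so the ideal-gas temperature stays constant.
Entropy is a state function; using a reversible isothermal path, ΔS_gas = nR ln(V₂/V₁) = 2.94 × 8.314 × ln(98.9/20.9) = 38 J/K.
The insulated surroundings exchange no heat, so ΔS_surr = 0 and ΔS_universe = ΔS_gas.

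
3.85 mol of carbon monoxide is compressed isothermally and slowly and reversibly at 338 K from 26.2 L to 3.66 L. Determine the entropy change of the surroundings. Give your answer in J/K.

For an isothermal ideal gas ΔS_gas = nR ln(V₂/V₁) = 3.85 × 8.314 × ln(3.66/26.2) = -63 J/K.
The process is reversible, so ΔS_surr = −ΔS_gas = 63 J/K and ΔS_universe = 0.

ΔS_surr = 63 J/K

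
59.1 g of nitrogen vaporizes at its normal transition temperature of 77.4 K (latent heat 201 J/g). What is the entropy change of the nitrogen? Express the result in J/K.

Heat absorbed by the substance: Q = mL = 59.1 × 201 = 11879.1 J.
At constant T, ΔS = Q_rev/T = 11879.1 / 77.4 = 153 J/K.

ΔS = 153 J/K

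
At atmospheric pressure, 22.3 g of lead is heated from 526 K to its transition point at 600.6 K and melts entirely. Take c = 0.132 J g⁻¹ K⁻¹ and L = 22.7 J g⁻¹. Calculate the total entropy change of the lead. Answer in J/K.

Warming step: ΔS₁ = m c ln(T_tr/T_i) = 22.3 × 0.132 × ln(600.6/526) = 0.3904 J/K.
Phase change: ΔS₂ = +mL/T_tr = 22.3 × 22.7 / 600.6 = 0.8428 J/K.
ΔS_total = (0.3904) + (0.8428) = 1.23 J/K.

ΔS = 1.23 J/K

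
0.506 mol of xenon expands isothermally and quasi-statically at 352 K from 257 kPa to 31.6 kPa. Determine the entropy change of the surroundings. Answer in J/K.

For an isothermal ideal gas ΔS_gas = nR ln(P₁/P₂) = 0.506 × 8.314 × ln(257/31.6) = 8.82 J/K.
The process is reversible, so ΔS_surr = −ΔS_gas = -8.82 J/K and ΔS_universe = 0.

ΔS_surr = -8.82 J/K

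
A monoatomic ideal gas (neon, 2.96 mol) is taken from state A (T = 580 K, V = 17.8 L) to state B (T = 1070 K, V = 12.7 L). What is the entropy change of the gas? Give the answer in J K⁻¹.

ΔS = 14.3 J/K

Entropy is a state function: ΔS = nC_V ln(T₂/T₁) + nR ln(V₂/V₁), with C_V = 3R/2 = 12.47 J mol⁻¹ K⁻¹ for a monoatomic ideal gas.
ΔS = 2.96 × [12.47 × ln(1070/580) + 8.314 × ln(12.7/17.8)] = 14.3 J/K.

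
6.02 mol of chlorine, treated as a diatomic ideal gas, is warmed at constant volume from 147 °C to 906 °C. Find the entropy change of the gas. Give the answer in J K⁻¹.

ΔS = 129 J/K

In kelvin: T₁ = 420.15 K, T₂ = 1179.15 K. At constant volume, ΔS = nC_V ln(T₂/T₁) with C_V = 5R/2 = 20.79 J mol⁻¹ K⁻¹.
ΔS = 6.02 × 20.79 × ln(1179.15/420.15) = 129 J/K.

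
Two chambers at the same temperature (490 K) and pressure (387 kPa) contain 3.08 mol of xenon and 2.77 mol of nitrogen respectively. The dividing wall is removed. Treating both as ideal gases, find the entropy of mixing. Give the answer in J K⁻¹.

ΔS_mix = 33.6 J/K

Mole fractions: x_A = 3.08/5.85 = 0.526, x_B = 0.474.
ΔS_mix = −R(n_A ln x_A + n_B ln x_B) = −8.314 × (3.08 ln 0.526 + 2.77 ln 0.474) = 33.6 J/K.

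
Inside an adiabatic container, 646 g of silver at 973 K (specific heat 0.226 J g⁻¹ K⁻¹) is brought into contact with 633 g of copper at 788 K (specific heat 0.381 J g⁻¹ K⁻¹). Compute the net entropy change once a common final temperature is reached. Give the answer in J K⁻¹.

Energy balance: T_f = (m₁c₁T₁ + m₂c₂T₂)/(m₁c₁ + m₂c₂) = 857.76 K.
ΔS₁ = m₁c₁ ln(T_f/T₁) = 145.996 × ln(857.76/973) = -18.404 J/K.
ΔS₂ = m₂c₂ ln(T_f/T₂) = 241.173 × ln(857.76/788) = 20.458 J/K.
ΔS_total = -18.404 + 20.458 = 2.05 J/K.

ΔS_total = 2.05 J/K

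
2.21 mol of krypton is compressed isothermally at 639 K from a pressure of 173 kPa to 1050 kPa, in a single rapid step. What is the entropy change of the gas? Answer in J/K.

ΔS_gas = -33.1 J/K

Entropy is a state function, so ΔS_gas depends only on the end states.
For an isothermal ideal gas ΔS_gas = nR ln(P₁/P₂) = 2.21 × 8.314 × ln(173/1050) = -33.1 J/K.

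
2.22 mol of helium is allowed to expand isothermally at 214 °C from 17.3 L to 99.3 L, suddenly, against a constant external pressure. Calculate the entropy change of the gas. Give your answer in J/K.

Entropy is a state function, so ΔS_gas depends only on the end states.
For an isothermal ideal gas ΔS_gas = nR ln(V₂/V₁) = 2.22 × 8.314 × ln(99.3/17.3) = 32.3 J/K.

ΔS_gas = 32.3 J/K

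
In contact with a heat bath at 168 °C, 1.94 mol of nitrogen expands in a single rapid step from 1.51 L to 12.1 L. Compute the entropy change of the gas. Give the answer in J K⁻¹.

ΔS_gas = 33.6 J/K

Entropy is a state function, so ΔS_gas depends only on the end states.
For an isothermal ideal gas ΔS_gas = nR ln(V₂/V₁) = 1.94 × 8.314 × ln(12.1/1.51) = 33.6 J/K.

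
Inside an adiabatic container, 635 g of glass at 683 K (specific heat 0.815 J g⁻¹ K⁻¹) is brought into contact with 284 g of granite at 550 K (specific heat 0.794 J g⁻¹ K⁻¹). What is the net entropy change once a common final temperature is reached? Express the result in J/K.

ΔS_total = 3.58 J/K

Energy balance: T_f = (m₁c₁T₁ + m₂c₂T₂)/(m₁c₁ + m₂c₂) = 642.64 K.
ΔS₁ = m₁c₁ ln(T_f/T₁) = 517.525 × ln(642.64/683) = -31.525 J/K.
ΔS₂ = m₂c₂ ln(T_f/T₂) = 225.496 × ln(642.64/550) = 35.101 J/K.
ΔS_total = -31.525 + 35.101 = 3.58 J/K.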